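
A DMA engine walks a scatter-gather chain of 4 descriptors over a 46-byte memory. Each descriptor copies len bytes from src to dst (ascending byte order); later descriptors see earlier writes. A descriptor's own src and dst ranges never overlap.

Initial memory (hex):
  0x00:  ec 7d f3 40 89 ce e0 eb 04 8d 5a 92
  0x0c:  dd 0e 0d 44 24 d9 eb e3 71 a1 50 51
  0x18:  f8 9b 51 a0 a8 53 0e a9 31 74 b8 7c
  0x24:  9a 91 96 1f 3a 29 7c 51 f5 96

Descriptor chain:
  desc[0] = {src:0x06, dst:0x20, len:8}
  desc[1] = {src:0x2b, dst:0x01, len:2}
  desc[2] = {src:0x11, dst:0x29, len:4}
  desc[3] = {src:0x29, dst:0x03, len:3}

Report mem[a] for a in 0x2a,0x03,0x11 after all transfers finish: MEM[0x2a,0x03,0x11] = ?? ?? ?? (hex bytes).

MEM[0x2a,0x03,0x11] = eb d9 d9

[0] 0x06->0x20 len=8 : e0 eb 04 8d 5a 92 dd 0e
[1] 0x2b->0x01 len=2 : 51 f5
[2] 0x11->0x29 len=4 : d9 eb e3 71
[3] 0x29->0x03 len=3 : d9 eb e3
query mem[0x2a]=0xeb, mem[0x03]=0xd9, mem[0x11]=0xd9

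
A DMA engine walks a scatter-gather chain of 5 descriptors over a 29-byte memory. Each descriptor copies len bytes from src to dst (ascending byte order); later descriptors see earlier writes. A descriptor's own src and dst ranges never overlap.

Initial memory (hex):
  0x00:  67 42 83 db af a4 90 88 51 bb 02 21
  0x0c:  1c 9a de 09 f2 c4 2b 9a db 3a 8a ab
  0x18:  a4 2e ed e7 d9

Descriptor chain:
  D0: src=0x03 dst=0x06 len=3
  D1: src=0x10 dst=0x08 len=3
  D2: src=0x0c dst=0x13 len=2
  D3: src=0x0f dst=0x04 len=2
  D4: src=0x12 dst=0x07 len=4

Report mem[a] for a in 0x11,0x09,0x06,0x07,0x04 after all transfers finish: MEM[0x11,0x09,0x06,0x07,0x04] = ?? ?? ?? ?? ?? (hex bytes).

D0: mem[0x06..0x08] <- [db af a4]
D1: mem[0x08..0x0a] <- [f2 c4 2b]
D2: mem[0x13..0x14] <- [1c 9a]
D3: mem[0x04..0x05] <- [09 f2]
D4: mem[0x07..0x0a] <- [2b 1c 9a 3a]
query mem[0x11]=0xc4, mem[0x09]=0x9a, mem[0x06]=0xdb, mem[0x07]=0x2b, mem[0x04]=0x09

MEM[0x11,0x09,0x06,0x07,0x04] = c4 9a db 2b 09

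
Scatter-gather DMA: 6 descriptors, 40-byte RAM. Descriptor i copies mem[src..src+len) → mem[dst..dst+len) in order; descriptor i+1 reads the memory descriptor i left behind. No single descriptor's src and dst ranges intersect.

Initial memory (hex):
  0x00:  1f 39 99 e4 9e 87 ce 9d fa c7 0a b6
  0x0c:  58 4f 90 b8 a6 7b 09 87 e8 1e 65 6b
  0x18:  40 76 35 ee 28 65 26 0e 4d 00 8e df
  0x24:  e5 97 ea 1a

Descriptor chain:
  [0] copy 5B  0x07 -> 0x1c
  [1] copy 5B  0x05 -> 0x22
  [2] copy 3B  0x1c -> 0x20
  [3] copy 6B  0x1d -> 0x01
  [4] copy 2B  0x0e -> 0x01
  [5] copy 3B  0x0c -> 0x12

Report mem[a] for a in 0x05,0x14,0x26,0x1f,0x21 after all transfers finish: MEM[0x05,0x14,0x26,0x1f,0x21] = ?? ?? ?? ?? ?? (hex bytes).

  after D0: wrote 5B at 0x1c = 9dfac70ab6
  after D1: wrote 5B at 0x22 = 87ce9dfac7
  after D2: wrote 3B at 0x20 = 9dfac7
  after D3: wrote 6B at 0x01 = fac70a9dfac7
  after D4: wrote 2B at 0x01 = 90b8
  after D5: wrote 3B at 0x12 = 584f90
query mem[0x05]=0xfa, mem[0x14]=0x90, mem[0x26]=0xc7, mem[0x1f]=0x0a, mem[0x21]=0xfa

MEM[0x05,0x14,0x26,0x1f,0x21] = fa 90 c7 0a fa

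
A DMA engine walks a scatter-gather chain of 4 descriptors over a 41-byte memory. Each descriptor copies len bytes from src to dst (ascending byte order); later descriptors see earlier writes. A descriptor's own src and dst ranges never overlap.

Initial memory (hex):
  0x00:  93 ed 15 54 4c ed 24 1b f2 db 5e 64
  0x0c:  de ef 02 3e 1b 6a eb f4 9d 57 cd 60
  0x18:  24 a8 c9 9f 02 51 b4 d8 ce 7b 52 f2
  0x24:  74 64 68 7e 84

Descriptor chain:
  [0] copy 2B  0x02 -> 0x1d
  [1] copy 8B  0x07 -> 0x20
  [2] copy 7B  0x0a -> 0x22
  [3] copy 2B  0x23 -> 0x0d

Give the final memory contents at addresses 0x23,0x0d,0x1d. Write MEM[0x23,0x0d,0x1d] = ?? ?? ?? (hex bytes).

MEM[0x23,0x0d,0x1d] = 64 64 15

D0: mem[0x1d..0x1e] <- [15 54]
D1: mem[0x20..0x27] <- [1b f2 db 5e 64 de ef 02]
D2: mem[0x22..0x28] <- [5e 64 de ef 02 3e 1b]
D3: mem[0x0d..0x0e] <- [64 de]
query mem[0x23]=0x64, mem[0x0d]=0x64, mem[0x1d]=0x15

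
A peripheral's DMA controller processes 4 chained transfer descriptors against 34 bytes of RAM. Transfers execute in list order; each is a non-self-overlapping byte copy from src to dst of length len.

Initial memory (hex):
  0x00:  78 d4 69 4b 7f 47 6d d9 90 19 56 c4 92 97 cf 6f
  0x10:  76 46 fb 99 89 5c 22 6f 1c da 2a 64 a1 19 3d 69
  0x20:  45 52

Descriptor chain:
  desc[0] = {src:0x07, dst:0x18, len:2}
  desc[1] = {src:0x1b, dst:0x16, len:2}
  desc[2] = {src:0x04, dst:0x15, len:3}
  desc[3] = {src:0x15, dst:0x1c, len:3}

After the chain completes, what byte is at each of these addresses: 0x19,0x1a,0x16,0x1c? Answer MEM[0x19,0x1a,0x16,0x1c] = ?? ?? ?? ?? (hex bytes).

D0: mem[0x18..0x19] <- [d9 90]
D1: mem[0x16..0x17] <- [64 a1]
D2: mem[0x15..0x17] <- [7f 47 6d]
D3: mem[0x1c..0x1e] <- [7f 47 6d]
query mem[0x19]=0x90, mem[0x1a]=0x2a, mem[0x16]=0x47, mem[0x1c]=0x7f

MEM[0x19,0x1a,0x16,0x1c] = 90 2a 47 7f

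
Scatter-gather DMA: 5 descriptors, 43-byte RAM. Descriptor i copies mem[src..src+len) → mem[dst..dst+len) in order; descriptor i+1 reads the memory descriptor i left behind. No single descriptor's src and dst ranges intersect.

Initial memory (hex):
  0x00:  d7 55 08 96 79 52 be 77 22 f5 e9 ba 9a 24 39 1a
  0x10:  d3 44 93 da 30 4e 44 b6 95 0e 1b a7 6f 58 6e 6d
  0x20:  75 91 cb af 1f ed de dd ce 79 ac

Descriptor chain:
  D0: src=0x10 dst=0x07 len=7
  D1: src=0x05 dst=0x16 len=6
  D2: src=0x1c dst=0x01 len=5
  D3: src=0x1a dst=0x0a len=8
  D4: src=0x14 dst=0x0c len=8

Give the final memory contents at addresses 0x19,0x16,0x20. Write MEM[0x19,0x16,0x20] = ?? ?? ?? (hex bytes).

MEM[0x19,0x16,0x20] = 44 52 75

#0 dst[0x07+7] := {0xd3,0x44,0x93,0xda,0x30,0x4e,0x44}
#1 dst[0x16+6] := {0x52,0xbe,0xd3,0x44,0x93,0xda}
#2 dst[0x01+5] := {0x6f,0x58,0x6e,0x6d,0x75}
#3 dst[0x0a+8] := {0x93,0xda,0x6f,0x58,0x6e,0x6d,0x75,0x91}
#4 dst[0x0c+8] := {0x30,0x4e,0x52,0xbe,0xd3,0x44,0x93,0xda}
query mem[0x19]=0x44, mem[0x16]=0x52, mem[0x20]=0x75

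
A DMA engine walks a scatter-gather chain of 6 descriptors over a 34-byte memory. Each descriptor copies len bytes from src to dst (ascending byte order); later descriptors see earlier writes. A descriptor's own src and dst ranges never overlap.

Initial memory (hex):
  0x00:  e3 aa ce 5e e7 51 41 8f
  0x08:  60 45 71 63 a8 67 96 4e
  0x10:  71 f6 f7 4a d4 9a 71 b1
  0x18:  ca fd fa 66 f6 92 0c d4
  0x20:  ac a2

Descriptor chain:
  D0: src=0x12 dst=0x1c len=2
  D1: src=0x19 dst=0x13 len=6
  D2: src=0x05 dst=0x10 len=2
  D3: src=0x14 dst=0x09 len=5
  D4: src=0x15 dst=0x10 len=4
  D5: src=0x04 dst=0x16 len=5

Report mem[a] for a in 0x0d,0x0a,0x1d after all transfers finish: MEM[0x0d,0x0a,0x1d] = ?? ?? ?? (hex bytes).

#0 dst[0x1c+2] := {0xf7,0x4a}
#1 dst[0x13+6] := {0xfd,0xfa,0x66,0xf7,0x4a,0x0c}
#2 dst[0x10+2] := {0x51,0x41}
#3 dst[0x09+5] := {0xfa,0x66,0xf7,0x4a,0x0c}
#4 dst[0x10+4] := {0x66,0xf7,0x4a,0x0c}
#5 dst[0x16+5] := {0xe7,0x51,0x41,0x8f,0x60}
query mem[0x0d]=0x0c, mem[0x0a]=0x66, mem[0x1d]=0x4a

MEM[0x0d,0x0a,0x1d] = 0c 66 4a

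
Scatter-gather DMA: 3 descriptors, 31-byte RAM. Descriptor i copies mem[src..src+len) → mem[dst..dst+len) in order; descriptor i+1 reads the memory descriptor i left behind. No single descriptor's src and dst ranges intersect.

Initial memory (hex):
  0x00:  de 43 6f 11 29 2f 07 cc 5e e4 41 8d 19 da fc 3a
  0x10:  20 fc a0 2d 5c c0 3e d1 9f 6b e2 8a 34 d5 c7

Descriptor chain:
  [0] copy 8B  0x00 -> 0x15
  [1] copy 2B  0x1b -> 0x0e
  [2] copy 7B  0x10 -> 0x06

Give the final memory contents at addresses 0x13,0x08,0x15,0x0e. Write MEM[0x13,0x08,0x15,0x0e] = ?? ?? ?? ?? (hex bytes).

MEM[0x13,0x08,0x15,0x0e] = 2d a0 de 07

  after D0: wrote 8B at 0x15 = de436f11292f07cc
  after D1: wrote 2B at 0x0e = 07cc
  after D2: wrote 7B at 0x06 = 20fca02d5cde43
query mem[0x13]=0x2d, mem[0x08]=0xa0, mem[0x15]=0xde, mem[0x0e]=0x07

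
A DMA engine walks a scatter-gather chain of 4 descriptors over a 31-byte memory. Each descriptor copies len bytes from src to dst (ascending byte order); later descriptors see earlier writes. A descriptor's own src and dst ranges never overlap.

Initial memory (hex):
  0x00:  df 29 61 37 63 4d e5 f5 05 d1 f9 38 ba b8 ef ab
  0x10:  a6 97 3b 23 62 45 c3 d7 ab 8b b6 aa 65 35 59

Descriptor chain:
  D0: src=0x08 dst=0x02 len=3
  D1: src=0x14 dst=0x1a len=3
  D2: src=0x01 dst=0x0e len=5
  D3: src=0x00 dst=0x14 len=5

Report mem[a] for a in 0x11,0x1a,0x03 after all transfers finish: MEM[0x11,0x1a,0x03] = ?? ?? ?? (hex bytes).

MEM[0x11,0x1a,0x03] = f9 62 d1

#0 dst[0x02+3] := {0x05,0xd1,0xf9}
#1 dst[0x1a+3] := {0x62,0x45,0xc3}
#2 dst[0x0e+5] := {0x29,0x05,0xd1,0xf9,0x4d}
#3 dst[0x14+5] := {0xdf,0x29,0x05,0xd1,0xf9}
query mem[0x11]=0xf9, mem[0x1a]=0x62, mem[0x03]=0xd1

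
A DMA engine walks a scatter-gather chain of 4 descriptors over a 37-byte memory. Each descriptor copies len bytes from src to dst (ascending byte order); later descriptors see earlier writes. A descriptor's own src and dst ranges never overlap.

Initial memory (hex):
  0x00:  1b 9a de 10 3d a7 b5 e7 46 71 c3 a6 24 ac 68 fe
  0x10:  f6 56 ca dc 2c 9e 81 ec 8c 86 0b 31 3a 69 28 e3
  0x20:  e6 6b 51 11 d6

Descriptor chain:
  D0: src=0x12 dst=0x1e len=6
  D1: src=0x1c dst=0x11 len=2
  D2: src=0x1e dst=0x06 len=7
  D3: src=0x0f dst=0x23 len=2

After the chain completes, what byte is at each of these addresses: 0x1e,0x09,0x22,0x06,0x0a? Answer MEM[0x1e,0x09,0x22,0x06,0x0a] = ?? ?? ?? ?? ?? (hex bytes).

MEM[0x1e,0x09,0x22,0x06,0x0a] = ca 9e 81 ca 81

D0: mem[0x1e..0x23] <- [ca dc 2c 9e 81 ec]
D1: mem[0x11..0x12] <- [3a 69]
D2: mem[0x06..0x0c] <- [ca dc 2c 9e 81 ec d6]
D3: mem[0x23..0x24] <- [fe f6]
query mem[0x1e]=0xca, mem[0x09]=0x9e, mem[0x22]=0x81, mem[0x06]=0xca, mem[0x0a]=0x81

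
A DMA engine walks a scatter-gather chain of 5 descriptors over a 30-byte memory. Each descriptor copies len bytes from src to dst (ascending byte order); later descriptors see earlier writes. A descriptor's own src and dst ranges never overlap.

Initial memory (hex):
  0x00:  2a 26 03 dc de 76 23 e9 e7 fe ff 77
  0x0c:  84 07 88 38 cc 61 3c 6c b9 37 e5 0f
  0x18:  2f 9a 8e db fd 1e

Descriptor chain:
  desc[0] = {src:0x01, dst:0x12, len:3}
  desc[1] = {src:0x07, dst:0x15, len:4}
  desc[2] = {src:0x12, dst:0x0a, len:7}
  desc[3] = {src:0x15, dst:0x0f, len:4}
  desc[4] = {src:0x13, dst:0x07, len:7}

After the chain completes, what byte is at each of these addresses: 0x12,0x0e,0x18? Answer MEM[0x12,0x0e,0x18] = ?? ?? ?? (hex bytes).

MEM[0x12,0x0e,0x18] = ff e7 ff

#0 dst[0x12+3] := {0x26,0x03,0xdc}
#1 dst[0x15+4] := {0xe9,0xe7,0xfe,0xff}
#2 dst[0x0a+7] := {0x26,0x03,0xdc,0xe9,0xe7,0xfe,0xff}
#3 dst[0x0f+4] := {0xe9,0xe7,0xfe,0xff}
#4 dst[0x07+7] := {0x03,0xdc,0xe9,0xe7,0xfe,0xff,0x9a}
query mem[0x12]=0xff, mem[0x0e]=0xe7, mem[0x18]=0xff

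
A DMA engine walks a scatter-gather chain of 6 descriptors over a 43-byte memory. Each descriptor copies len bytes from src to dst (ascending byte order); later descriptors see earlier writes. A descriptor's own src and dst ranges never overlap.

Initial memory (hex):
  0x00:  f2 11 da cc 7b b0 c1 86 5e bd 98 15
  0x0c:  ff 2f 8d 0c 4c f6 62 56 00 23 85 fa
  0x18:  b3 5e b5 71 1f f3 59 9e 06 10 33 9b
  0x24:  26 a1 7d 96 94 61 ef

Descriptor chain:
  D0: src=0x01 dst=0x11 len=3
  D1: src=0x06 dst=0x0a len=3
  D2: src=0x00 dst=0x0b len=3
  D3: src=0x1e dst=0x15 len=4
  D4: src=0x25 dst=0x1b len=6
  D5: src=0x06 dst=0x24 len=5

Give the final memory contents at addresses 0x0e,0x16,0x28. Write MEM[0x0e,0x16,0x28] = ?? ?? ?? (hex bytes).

D0: mem[0x11..0x13] <- [11 da cc]
D1: mem[0x0a..0x0c] <- [c1 86 5e]
D2: mem[0x0b..0x0d] <- [f2 11 da]
D3: mem[0x15..0x18] <- [59 9e 06 10]
D4: mem[0x1b..0x20] <- [a1 7d 96 94 61 ef]
D5: mem[0x24..0x28] <- [c1 86 5e bd c1]
query mem[0x0e]=0x8d, mem[0x16]=0x9e, mem[0x28]=0xc1

MEM[0x0e,0x16,0x28] = 8d 9e c1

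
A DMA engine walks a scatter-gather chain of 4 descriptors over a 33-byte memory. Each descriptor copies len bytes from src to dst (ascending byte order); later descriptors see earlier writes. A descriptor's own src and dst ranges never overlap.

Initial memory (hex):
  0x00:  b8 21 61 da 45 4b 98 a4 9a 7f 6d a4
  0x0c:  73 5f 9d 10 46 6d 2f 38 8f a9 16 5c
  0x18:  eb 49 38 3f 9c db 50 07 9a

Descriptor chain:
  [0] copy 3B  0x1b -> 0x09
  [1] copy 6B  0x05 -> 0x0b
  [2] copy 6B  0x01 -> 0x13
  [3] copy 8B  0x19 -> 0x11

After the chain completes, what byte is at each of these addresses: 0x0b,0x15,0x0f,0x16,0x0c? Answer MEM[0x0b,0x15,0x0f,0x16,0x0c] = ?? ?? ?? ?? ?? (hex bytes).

#0 dst[0x09+3] := {0x3f,0x9c,0xdb}
#1 dst[0x0b+6] := {0x4b,0x98,0xa4,0x9a,0x3f,0x9c}
#2 dst[0x13+6] := {0x21,0x61,0xda,0x45,0x4b,0x98}
#3 dst[0x11+8] := {0x49,0x38,0x3f,0x9c,0xdb,0x50,0x07,0x9a}
query mem[0x0b]=0x4b, mem[0x15]=0xdb, mem[0x0f]=0x3f, mem[0x16]=0x50, mem[0x0c]=0x98

MEM[0x0b,0x15,0x0f,0x16,0x0c] = 4b db 3f 50 98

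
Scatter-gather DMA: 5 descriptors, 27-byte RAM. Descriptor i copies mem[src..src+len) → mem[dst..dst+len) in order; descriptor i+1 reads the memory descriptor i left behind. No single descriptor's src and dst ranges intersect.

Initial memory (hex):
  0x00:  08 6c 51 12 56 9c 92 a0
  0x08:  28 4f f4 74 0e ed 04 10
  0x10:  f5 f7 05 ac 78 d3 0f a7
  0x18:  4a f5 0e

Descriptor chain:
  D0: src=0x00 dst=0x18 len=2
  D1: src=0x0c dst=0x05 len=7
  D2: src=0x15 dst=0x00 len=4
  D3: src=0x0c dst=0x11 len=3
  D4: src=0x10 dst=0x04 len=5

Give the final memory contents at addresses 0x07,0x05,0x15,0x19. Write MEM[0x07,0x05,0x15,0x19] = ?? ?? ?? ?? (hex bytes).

MEM[0x07,0x05,0x15,0x19] = 04 0e d3 6c

[0] 0x00->0x18 len=2 : 08 6c
[1] 0x0c->0x05 len=7 : 0e ed 04 10 f5 f7 05
[2] 0x15->0x00 len=4 : d3 0f a7 08
[3] 0x0c->0x11 len=3 : 0e ed 04
[4] 0x10->0x04 len=5 : f5 0e ed 04 78
query mem[0x07]=0x04, mem[0x05]=0x0e, mem[0x15]=0xd3, mem[0x19]=0x6c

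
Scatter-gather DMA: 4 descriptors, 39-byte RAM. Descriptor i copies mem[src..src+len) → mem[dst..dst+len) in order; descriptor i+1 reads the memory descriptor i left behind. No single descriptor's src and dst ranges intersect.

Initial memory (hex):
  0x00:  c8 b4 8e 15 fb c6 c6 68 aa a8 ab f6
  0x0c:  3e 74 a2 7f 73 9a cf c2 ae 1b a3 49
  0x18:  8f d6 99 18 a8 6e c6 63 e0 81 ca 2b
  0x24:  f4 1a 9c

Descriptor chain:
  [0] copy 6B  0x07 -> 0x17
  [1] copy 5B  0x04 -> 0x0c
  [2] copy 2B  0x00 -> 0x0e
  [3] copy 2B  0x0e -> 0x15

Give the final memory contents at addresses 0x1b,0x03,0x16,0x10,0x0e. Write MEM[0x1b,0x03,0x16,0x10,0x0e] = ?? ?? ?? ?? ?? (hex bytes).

  after D0: wrote 6B at 0x17 = 68aaa8abf63e
  after D1: wrote 5B at 0x0c = fbc6c668aa
  after D2: wrote 2B at 0x0e = c8b4
  after D3: wrote 2B at 0x15 = c8b4
query mem[0x1b]=0xf6, mem[0x03]=0x15, mem[0x16]=0xb4, mem[0x10]=0xaa, mem[0x0e]=0xc8

MEM[0x1b,0x03,0x16,0x10,0x0e] = f6 15 b4 aa c8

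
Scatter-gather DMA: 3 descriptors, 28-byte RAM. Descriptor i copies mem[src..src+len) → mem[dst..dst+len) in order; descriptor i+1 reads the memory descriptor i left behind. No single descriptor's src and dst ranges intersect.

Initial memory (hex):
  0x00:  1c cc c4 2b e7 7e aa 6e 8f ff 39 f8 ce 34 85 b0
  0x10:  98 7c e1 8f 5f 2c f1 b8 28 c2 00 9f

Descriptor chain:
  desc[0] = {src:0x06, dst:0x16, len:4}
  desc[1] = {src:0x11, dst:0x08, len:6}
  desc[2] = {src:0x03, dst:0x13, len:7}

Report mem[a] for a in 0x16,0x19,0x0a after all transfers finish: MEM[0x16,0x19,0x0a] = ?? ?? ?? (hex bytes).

#0 dst[0x16+4] := {0xaa,0x6e,0x8f,0xff}
#1 dst[0x08+6] := {0x7c,0xe1,0x8f,0x5f,0x2c,0xaa}
#2 dst[0x13+7] := {0x2b,0xe7,0x7e,0xaa,0x6e,0x7c,0xe1}
query mem[0x16]=0xaa, mem[0x19]=0xe1, mem[0x0a]=0x8f

MEM[0x16,0x19,0x0a] = aa e1 8f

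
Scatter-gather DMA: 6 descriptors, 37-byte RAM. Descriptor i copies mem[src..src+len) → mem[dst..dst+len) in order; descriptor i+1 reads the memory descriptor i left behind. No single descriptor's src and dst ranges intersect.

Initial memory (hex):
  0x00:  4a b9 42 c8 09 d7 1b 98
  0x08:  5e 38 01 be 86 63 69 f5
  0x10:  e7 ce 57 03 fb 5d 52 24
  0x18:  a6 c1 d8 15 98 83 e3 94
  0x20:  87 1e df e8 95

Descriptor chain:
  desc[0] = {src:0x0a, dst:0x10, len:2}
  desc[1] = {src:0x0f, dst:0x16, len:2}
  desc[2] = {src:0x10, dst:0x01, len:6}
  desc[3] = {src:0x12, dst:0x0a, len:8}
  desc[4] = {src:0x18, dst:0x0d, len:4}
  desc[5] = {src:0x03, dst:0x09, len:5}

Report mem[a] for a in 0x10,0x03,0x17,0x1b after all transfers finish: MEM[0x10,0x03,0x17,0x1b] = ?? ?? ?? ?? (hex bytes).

[0] 0x0a->0x10 len=2 : 01 be
[1] 0x0f->0x16 len=2 : f5 01
[2] 0x10->0x01 len=6 : 01 be 57 03 fb 5d
[3] 0x12->0x0a len=8 : 57 03 fb 5d f5 01 a6 c1
[4] 0x18->0x0d len=4 : a6 c1 d8 15
[5] 0x03->0x09 len=5 : 57 03 fb 5d 98
query mem[0x10]=0x15, mem[0x03]=0x57, mem[0x17]=0x01, mem[0x1b]=0x15

MEM[0x10,0x03,0x17,0x1b] = 15 57 01 15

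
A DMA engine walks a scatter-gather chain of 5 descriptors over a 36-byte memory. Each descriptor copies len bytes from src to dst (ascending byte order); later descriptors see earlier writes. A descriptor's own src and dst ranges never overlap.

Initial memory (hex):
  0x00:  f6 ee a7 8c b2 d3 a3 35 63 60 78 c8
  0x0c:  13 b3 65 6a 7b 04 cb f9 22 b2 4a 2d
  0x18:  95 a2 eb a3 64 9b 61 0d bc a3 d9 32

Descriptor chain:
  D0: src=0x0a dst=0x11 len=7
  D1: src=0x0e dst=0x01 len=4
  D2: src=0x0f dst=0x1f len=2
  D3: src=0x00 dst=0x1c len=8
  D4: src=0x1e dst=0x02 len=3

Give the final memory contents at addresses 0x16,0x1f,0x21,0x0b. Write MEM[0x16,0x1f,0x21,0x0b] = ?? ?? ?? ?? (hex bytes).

MEM[0x16,0x1f,0x21,0x0b] = 6a 7b d3 c8

#0 dst[0x11+7] := {0x78,0xc8,0x13,0xb3,0x65,0x6a,0x7b}
#1 dst[0x01+4] := {0x65,0x6a,0x7b,0x78}
#2 dst[0x1f+2] := {0x6a,0x7b}
#3 dst[0x1c+8] := {0xf6,0x65,0x6a,0x7b,0x78,0xd3,0xa3,0x35}
#4 dst[0x02+3] := {0x6a,0x7b,0x78}
query mem[0x16]=0x6a, mem[0x1f]=0x7b, mem[0x21]=0xd3, mem[0x0b]=0xc8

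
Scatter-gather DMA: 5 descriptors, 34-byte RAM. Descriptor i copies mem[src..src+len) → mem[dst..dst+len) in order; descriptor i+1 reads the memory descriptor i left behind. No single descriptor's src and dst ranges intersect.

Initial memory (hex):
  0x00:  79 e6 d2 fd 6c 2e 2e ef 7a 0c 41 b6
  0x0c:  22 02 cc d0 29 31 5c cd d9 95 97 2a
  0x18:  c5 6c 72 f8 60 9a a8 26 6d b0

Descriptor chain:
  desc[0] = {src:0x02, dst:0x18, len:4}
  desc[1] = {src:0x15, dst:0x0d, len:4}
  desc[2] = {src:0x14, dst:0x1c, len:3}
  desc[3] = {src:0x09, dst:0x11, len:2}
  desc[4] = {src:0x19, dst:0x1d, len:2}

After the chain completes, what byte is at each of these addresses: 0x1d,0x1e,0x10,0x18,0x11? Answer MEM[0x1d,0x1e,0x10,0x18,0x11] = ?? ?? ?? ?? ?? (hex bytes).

[0] 0x02->0x18 len=4 : d2 fd 6c 2e
[1] 0x15->0x0d len=4 : 95 97 2a d2
[2] 0x14->0x1c len=3 : d9 95 97
[3] 0x09->0x11 len=2 : 0c 41
[4] 0x19->0x1d len=2 : fd 6c
query mem[0x1d]=0xfd, mem[0x1e]=0x6c, mem[0x10]=0xd2, mem[0x18]=0xd2, mem[0x11]=0x0c

MEM[0x1d,0x1e,0x10,0x18,0x11] = fd 6c d2 d2 0c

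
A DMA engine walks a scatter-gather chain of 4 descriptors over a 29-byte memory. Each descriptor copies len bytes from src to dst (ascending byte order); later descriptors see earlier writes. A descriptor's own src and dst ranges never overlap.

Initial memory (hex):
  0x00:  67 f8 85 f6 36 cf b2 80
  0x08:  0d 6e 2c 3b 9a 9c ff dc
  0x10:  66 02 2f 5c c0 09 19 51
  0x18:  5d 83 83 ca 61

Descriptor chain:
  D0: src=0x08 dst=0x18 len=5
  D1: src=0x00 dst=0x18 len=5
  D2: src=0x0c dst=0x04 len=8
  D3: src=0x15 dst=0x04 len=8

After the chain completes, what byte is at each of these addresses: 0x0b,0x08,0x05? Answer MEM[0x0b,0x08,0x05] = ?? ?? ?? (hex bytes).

MEM[0x0b,0x08,0x05] = 36 f8 19

  after D0: wrote 5B at 0x18 = 0d6e2c3b9a
  after D1: wrote 5B at 0x18 = 67f885f636
  after D2: wrote 8B at 0x04 = 9a9cffdc66022f5c
  after D3: wrote 8B at 0x04 = 09195167f885f636
query mem[0x0b]=0x36, mem[0x08]=0xf8, mem[0x05]=0x19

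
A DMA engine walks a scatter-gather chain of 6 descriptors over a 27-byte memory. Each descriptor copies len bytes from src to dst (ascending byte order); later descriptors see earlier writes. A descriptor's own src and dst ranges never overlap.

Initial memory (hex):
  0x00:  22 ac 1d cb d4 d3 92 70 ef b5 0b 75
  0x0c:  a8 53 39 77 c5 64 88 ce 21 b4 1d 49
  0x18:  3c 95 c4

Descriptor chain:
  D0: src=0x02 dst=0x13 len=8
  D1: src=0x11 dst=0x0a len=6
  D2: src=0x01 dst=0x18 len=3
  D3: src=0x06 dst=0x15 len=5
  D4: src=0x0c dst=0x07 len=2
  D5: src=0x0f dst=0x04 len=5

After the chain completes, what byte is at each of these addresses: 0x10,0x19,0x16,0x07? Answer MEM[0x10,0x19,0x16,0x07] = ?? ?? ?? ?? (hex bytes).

  after D0: wrote 8B at 0x13 = 1dcbd4d39270efb5
  after D1: wrote 6B at 0x0a = 64881dcbd4d3
  after D2: wrote 3B at 0x18 = ac1dcb
  after D3: wrote 5B at 0x15 = 9270efb564
  after D4: wrote 2B at 0x07 = 1dcb
  after D5: wrote 5B at 0x04 = d3c564881d
query mem[0x10]=0xc5, mem[0x19]=0x64, mem[0x16]=0x70, mem[0x07]=0x88

MEM[0x10,0x19,0x16,0x07] = c5 64 70 88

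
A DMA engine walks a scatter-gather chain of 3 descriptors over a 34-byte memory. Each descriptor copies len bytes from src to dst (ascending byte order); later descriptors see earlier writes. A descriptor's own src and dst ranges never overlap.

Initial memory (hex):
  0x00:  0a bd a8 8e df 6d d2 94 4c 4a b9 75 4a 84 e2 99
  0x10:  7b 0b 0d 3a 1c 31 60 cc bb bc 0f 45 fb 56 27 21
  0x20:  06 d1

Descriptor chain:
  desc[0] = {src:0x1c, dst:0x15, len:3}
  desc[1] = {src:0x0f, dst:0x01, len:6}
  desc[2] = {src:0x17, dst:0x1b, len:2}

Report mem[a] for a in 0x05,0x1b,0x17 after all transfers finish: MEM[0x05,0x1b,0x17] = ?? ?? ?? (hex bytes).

MEM[0x05,0x1b,0x17] = 3a 27 27

[0] 0x1c->0x15 len=3 : fb 56 27
[1] 0x0f->0x01 len=6 : 99 7b 0b 0d 3a 1c
[2] 0x17->0x1b len=2 : 27 bb
query mem[0x05]=0x3a, mem[0x1b]=0x27, mem[0x17]=0x27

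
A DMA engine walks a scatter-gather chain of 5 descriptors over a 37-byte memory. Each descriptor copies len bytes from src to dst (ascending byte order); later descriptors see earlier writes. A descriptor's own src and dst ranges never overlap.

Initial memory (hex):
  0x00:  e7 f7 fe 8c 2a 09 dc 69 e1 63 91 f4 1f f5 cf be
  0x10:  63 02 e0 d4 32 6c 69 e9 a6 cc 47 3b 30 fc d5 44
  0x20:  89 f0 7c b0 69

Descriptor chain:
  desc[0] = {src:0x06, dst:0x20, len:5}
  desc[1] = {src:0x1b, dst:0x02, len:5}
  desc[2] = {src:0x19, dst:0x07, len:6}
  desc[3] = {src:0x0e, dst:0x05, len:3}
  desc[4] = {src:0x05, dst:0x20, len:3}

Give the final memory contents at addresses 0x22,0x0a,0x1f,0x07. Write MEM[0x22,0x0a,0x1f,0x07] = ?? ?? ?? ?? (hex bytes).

D0: mem[0x20..0x24] <- [dc 69 e1 63 91]
D1: mem[0x02..0x06] <- [3b 30 fc d5 44]
D2: mem[0x07..0x0c] <- [cc 47 3b 30 fc d5]
D3: mem[0x05..0x07] <- [cf be 63]
D4: mem[0x20..0x22] <- [cf be 63]
query mem[0x22]=0x63, mem[0x0a]=0x30, mem[0x1f]=0x44, mem[0x07]=0x63

MEM[0x22,0x0a,0x1f,0x07] = 63 30 44 63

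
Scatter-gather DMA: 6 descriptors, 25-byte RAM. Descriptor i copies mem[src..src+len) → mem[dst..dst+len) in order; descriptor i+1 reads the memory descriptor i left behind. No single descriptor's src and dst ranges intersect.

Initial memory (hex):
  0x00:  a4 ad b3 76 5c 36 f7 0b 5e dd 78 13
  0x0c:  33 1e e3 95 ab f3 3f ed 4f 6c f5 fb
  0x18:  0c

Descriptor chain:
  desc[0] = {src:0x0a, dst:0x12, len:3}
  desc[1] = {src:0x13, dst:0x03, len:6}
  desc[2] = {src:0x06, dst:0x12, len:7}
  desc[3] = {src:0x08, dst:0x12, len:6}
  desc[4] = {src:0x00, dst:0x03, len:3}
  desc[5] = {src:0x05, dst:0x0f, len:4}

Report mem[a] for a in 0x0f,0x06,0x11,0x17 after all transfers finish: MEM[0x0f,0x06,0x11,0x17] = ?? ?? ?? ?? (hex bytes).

MEM[0x0f,0x06,0x11,0x17] = b3 f5 fb 1e

  after D0: wrote 3B at 0x12 = 781333
  after D1: wrote 6B at 0x03 = 13336cf5fb0c
  after D2: wrote 7B at 0x12 = f5fb0cdd781333
  after D3: wrote 6B at 0x12 = 0cdd7813331e
  after D4: wrote 3B at 0x03 = a4adb3
  after D5: wrote 4B at 0x0f = b3f5fb0c
query mem[0x0f]=0xb3, mem[0x06]=0xf5, mem[0x11]=0xfb, mem[0x17]=0x1e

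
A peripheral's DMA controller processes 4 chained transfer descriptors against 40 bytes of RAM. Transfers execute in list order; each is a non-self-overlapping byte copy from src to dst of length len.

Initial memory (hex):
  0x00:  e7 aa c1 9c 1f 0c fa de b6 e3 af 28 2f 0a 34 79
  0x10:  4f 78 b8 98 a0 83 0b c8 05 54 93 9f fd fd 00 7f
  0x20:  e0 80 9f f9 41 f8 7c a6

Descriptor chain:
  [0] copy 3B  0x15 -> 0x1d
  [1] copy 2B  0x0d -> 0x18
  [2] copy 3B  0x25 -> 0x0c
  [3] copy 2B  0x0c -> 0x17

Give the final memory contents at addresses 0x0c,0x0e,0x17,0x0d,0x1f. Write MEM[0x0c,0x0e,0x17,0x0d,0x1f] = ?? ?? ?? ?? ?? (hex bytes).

MEM[0x0c,0x0e,0x17,0x0d,0x1f] = f8 a6 f8 7c c8

#0 dst[0x1d+3] := {0x83,0x0b,0xc8}
#1 dst[0x18+2] := {0x0a,0x34}
#2 dst[0x0c+3] := {0xf8,0x7c,0xa6}
#3 dst[0x17+2] := {0xf8,0x7c}
query mem[0x0c]=0xf8, mem[0x0e]=0xa6, mem[0x17]=0xf8, mem[0x0d]=0x7c, mem[0x1f]=0xc8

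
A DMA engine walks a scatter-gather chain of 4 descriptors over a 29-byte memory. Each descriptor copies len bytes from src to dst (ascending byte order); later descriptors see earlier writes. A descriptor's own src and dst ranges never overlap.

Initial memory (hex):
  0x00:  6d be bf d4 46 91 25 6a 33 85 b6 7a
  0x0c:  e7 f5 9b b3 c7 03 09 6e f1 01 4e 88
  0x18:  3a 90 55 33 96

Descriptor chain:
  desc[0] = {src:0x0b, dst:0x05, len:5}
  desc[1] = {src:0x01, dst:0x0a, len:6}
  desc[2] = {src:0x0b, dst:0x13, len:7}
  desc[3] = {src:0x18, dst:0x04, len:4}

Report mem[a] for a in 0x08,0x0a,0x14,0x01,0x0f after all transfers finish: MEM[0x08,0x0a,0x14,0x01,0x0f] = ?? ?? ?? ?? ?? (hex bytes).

MEM[0x08,0x0a,0x14,0x01,0x0f] = 9b be d4 be e7

  after D0: wrote 5B at 0x05 = 7ae7f59bb3
  after D1: wrote 6B at 0x0a = bebfd4467ae7
  after D2: wrote 7B at 0x13 = bfd4467ae7c703
  after D3: wrote 4B at 0x04 = c7035533
query mem[0x08]=0x9b, mem[0x0a]=0xbe, mem[0x14]=0xd4, mem[0x01]=0xbe, mem[0x0f]=0xe7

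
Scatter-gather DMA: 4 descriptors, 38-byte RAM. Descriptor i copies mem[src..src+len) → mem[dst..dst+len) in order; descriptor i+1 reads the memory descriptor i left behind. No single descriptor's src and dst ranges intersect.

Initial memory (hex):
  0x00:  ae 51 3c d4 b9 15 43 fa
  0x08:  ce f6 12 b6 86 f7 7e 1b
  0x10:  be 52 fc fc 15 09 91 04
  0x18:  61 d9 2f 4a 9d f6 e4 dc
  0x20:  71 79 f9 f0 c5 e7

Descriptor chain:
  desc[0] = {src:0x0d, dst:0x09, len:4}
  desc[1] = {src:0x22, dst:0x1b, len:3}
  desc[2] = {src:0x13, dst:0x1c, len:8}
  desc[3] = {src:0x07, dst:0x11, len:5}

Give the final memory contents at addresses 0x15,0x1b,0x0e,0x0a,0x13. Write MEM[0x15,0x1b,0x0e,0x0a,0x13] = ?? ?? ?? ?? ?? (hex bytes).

D0: mem[0x09..0x0c] <- [f7 7e 1b be]
D1: mem[0x1b..0x1d] <- [f9 f0 c5]
D2: mem[0x1c..0x23] <- [fc 15 09 91 04 61 d9 2f]
D3: mem[0x11..0x15] <- [fa ce f7 7e 1b]
query mem[0x15]=0x1b, mem[0x1b]=0xf9, mem[0x0e]=0x7e, mem[0x0a]=0x7e, mem[0x13]=0xf7

MEM[0x15,0x1b,0x0e,0x0a,0x13] = 1b f9 7e 7e f7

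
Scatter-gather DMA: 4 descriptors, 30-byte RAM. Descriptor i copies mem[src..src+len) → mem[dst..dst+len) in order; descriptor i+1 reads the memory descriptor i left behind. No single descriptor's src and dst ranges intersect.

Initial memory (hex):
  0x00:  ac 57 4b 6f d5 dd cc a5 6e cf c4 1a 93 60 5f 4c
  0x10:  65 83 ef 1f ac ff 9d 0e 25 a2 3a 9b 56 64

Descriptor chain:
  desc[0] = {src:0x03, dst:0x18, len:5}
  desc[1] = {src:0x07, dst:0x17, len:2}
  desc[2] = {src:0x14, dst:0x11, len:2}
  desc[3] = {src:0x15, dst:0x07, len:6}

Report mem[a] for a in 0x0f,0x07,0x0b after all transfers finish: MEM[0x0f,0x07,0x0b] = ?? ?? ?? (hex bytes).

#0 dst[0x18+5] := {0x6f,0xd5,0xdd,0xcc,0xa5}
#1 dst[0x17+2] := {0xa5,0x6e}
#2 dst[0x11+2] := {0xac,0xff}
#3 dst[0x07+6] := {0xff,0x9d,0xa5,0x6e,0xd5,0xdd}
query mem[0x0f]=0x4c, mem[0x07]=0xff, mem[0x0b]=0xd5

MEM[0x0f,0x07,0x0b] = 4c ff d5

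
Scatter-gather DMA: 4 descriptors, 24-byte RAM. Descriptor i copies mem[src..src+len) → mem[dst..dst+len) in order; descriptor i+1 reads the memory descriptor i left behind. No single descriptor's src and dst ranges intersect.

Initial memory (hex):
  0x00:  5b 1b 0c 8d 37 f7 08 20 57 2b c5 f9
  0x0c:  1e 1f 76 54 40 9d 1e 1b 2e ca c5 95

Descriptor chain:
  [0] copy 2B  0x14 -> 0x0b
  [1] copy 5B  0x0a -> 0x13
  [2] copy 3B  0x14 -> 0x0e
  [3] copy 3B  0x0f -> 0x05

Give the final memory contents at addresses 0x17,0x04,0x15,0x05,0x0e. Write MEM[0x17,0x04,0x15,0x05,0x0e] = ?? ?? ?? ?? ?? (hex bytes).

#0 dst[0x0b+2] := {0x2e,0xca}
#1 dst[0x13+5] := {0xc5,0x2e,0xca,0x1f,0x76}
#2 dst[0x0e+3] := {0x2e,0xca,0x1f}
#3 dst[0x05+3] := {0xca,0x1f,0x9d}
query mem[0x17]=0x76, mem[0x04]=0x37, mem[0x15]=0xca, mem[0x05]=0xca, mem[0x0e]=0x2e

MEM[0x17,0x04,0x15,0x05,0x0e] = 76 37 ca ca 2e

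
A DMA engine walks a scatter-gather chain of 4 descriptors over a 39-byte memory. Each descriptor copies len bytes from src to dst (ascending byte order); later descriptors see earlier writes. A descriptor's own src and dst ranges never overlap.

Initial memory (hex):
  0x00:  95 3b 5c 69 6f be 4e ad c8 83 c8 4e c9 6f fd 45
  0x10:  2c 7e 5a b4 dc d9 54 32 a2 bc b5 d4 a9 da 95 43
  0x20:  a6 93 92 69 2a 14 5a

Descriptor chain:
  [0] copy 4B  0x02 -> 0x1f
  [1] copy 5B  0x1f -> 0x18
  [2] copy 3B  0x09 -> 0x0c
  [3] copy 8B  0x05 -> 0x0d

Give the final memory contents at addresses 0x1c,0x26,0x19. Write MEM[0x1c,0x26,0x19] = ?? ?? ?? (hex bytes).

#0 dst[0x1f+4] := {0x5c,0x69,0x6f,0xbe}
#1 dst[0x18+5] := {0x5c,0x69,0x6f,0xbe,0x69}
#2 dst[0x0c+3] := {0x83,0xc8,0x4e}
#3 dst[0x0d+8] := {0xbe,0x4e,0xad,0xc8,0x83,0xc8,0x4e,0x83}
query mem[0x1c]=0x69, mem[0x26]=0x5a, mem[0x19]=0x69

MEM[0x1c,0x26,0x19] = 69 5a 69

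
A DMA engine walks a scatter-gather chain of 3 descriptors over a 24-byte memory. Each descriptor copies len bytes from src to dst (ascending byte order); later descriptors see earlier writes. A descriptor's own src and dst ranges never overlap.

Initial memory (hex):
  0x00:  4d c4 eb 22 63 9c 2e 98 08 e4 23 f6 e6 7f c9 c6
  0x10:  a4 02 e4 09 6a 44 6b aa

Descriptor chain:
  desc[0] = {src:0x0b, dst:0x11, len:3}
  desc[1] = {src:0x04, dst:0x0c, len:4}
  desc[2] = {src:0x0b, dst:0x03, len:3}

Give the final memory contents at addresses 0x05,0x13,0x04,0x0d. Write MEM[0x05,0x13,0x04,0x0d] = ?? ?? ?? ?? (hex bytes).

MEM[0x05,0x13,0x04,0x0d] = 9c 7f 63 9c

  after D0: wrote 3B at 0x11 = f6e67f
  after D1: wrote 4B at 0x0c = 639c2e98
  after D2: wrote 3B at 0x03 = f6639c
query mem[0x05]=0x9c, mem[0x13]=0x7f, mem[0x04]=0x63, mem[0x0d]=0x9c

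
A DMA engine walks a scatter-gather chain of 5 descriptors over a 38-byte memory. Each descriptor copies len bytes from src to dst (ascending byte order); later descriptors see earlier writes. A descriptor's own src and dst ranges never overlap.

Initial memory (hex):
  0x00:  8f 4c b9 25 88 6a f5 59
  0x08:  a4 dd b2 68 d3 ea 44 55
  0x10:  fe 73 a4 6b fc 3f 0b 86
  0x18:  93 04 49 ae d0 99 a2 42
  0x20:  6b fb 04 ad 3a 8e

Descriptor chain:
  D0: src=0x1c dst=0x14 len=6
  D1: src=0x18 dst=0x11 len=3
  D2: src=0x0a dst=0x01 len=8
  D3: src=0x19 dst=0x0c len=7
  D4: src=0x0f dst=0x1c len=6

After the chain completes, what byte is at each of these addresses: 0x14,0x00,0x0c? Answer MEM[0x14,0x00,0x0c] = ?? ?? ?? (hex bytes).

MEM[0x14,0x00,0x0c] = d0 8f fb

  after D0: wrote 6B at 0x14 = d099a2426bfb
  after D1: wrote 3B at 0x11 = 6bfb49
  after D2: wrote 8B at 0x01 = b268d3ea4455fe6b
  after D3: wrote 7B at 0x0c = fb49aed099a242
  after D4: wrote 6B at 0x1c = d099a24249d0
query mem[0x14]=0xd0, mem[0x00]=0x8f, mem[0x0c]=0xfb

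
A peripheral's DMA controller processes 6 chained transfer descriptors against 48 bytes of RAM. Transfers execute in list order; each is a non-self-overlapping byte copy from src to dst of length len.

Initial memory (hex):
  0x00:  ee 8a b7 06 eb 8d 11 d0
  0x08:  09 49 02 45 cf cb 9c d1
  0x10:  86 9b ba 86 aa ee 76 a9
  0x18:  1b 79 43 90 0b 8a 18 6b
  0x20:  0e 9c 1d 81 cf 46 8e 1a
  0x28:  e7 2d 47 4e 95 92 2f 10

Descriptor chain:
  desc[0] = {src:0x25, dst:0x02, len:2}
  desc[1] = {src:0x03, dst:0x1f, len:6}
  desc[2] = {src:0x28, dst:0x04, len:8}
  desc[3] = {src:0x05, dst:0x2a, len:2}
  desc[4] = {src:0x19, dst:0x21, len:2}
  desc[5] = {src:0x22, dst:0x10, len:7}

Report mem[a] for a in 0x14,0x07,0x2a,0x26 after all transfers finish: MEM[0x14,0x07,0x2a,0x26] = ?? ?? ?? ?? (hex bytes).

MEM[0x14,0x07,0x2a,0x26] = 8e 4e 2d 8e

D0: mem[0x02..0x03] <- [46 8e]
D1: mem[0x1f..0x24] <- [8e eb 8d 11 d0 09]
D2: mem[0x04..0x0b] <- [e7 2d 47 4e 95 92 2f 10]
D3: mem[0x2a..0x2b] <- [2d 47]
D4: mem[0x21..0x22] <- [79 43]
D5: mem[0x10..0x16] <- [43 d0 09 46 8e 1a e7]
query mem[0x14]=0x8e, mem[0x07]=0x4e, mem[0x2a]=0x2d, mem[0x26]=0x8e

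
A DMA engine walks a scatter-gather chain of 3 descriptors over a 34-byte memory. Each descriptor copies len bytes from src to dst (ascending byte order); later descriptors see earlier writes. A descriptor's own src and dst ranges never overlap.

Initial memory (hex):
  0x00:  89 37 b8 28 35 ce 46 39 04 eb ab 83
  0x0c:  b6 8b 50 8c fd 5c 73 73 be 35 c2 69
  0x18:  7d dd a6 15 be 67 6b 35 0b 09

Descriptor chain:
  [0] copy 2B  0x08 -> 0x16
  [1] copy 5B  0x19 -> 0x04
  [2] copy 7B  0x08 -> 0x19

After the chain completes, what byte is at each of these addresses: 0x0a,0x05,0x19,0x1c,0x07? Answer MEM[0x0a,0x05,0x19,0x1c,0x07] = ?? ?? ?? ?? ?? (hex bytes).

MEM[0x0a,0x05,0x19,0x1c,0x07] = ab a6 67 83 be

  after D0: wrote 2B at 0x16 = 04eb
  after D1: wrote 5B at 0x04 = dda615be67
  after D2: wrote 7B at 0x19 = 67ebab83b68b50
query mem[0x0a]=0xab, mem[0x05]=0xa6, mem[0x19]=0x67, mem[0x1c]=0x83, mem[0x07]=0xbe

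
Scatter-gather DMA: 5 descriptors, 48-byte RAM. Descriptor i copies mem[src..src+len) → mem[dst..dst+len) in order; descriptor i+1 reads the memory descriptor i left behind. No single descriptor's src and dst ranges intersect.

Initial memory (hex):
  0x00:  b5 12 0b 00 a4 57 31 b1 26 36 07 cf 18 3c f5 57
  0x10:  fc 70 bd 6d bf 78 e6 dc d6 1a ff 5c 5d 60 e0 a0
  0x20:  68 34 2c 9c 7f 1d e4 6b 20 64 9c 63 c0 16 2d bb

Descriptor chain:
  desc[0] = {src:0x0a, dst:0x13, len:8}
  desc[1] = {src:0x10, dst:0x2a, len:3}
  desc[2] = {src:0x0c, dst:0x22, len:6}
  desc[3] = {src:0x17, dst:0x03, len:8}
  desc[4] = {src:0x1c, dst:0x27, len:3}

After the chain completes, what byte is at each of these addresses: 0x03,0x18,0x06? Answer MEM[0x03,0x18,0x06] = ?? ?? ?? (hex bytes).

D0: mem[0x13..0x1a] <- [07 cf 18 3c f5 57 fc 70]
D1: mem[0x2a..0x2c] <- [fc 70 bd]
D2: mem[0x22..0x27] <- [18 3c f5 57 fc 70]
D3: mem[0x03..0x0a] <- [f5 57 fc 70 5c 5d 60 e0]
D4: mem[0x27..0x29] <- [5d 60 e0]
query mem[0x03]=0xf5, mem[0x18]=0x57, mem[0x06]=0x70

MEM[0x03,0x18,0x06] = f5 57 70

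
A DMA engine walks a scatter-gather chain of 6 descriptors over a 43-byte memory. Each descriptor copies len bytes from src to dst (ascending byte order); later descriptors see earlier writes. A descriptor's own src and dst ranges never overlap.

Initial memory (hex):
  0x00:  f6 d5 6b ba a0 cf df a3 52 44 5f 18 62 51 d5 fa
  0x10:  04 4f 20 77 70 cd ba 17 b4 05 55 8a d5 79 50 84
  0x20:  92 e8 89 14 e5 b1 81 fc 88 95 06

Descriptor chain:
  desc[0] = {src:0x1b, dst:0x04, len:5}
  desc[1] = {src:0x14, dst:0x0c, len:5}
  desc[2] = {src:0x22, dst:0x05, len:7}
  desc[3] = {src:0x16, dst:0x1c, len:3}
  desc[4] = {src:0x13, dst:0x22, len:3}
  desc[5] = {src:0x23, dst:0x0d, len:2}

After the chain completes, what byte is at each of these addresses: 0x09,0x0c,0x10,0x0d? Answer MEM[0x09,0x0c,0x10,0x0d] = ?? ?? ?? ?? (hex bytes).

#0 dst[0x04+5] := {0x8a,0xd5,0x79,0x50,0x84}
#1 dst[0x0c+5] := {0x70,0xcd,0xba,0x17,0xb4}
#2 dst[0x05+7] := {0x89,0x14,0xe5,0xb1,0x81,0xfc,0x88}
#3 dst[0x1c+3] := {0xba,0x17,0xb4}
#4 dst[0x22+3] := {0x77,0x70,0xcd}
#5 dst[0x0d+2] := {0x70,0xcd}
query mem[0x09]=0x81, mem[0x0c]=0x70, mem[0x10]=0xb4, mem[0x0d]=0x70

MEM[0x09,0x0c,0x10,0x0d] = 81 70 b4 70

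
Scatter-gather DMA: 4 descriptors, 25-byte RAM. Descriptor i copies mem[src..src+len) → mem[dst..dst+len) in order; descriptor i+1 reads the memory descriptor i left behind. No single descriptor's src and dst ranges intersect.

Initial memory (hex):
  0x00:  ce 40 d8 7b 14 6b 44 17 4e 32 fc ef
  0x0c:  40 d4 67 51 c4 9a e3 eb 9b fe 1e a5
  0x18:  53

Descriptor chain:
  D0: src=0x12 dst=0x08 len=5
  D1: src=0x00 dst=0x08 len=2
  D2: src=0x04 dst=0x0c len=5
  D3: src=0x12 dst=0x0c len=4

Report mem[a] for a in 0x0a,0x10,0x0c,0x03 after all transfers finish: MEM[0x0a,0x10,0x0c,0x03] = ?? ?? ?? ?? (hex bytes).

#0 dst[0x08+5] := {0xe3,0xeb,0x9b,0xfe,0x1e}
#1 dst[0x08+2] := {0xce,0x40}
#2 dst[0x0c+5] := {0x14,0x6b,0x44,0x17,0xce}
#3 dst[0x0c+4] := {0xe3,0xeb,0x9b,0xfe}
query mem[0x0a]=0x9b, mem[0x10]=0xce, mem[0x0c]=0xe3, mem[0x03]=0x7b

MEM[0x0a,0x10,0x0c,0x03] = 9b ce e3 7b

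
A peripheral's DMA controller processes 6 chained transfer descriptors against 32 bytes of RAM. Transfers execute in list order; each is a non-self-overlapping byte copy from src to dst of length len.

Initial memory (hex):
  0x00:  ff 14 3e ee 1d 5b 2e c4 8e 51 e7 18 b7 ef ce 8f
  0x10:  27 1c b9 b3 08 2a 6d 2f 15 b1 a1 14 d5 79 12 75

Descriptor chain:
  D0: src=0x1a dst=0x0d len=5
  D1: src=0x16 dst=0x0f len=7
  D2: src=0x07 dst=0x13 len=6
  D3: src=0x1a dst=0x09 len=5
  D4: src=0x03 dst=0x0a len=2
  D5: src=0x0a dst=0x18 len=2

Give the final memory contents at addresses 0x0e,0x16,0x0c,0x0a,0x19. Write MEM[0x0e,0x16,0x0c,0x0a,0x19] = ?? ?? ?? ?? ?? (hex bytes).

MEM[0x0e,0x16,0x0c,0x0a,0x19] = 14 e7 79 ee 1d

  after D0: wrote 5B at 0x0d = a114d57912
  after D1: wrote 7B at 0x0f = 6d2f15b1a114d5
  after D2: wrote 6B at 0x13 = c48e51e718b7
  after D3: wrote 5B at 0x09 = a114d57912
  after D4: wrote 2B at 0x0a = ee1d
  after D5: wrote 2B at 0x18 = ee1d
query mem[0x0e]=0x14, mem[0x16]=0xe7, mem[0x0c]=0x79, mem[0x0a]=0xee, mem[0x19]=0x1d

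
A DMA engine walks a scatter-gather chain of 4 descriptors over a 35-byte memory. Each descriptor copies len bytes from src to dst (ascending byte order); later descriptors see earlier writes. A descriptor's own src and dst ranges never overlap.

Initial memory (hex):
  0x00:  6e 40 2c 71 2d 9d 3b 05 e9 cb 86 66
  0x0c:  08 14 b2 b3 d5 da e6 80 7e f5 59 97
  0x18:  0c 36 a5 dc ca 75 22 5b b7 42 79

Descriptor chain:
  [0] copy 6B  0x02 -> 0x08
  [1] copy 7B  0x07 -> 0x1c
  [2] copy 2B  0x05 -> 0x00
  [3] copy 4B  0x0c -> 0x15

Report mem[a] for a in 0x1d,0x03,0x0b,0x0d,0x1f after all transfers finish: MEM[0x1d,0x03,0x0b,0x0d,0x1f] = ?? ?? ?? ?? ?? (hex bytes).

#0 dst[0x08+6] := {0x2c,0x71,0x2d,0x9d,0x3b,0x05}
#1 dst[0x1c+7] := {0x05,0x2c,0x71,0x2d,0x9d,0x3b,0x05}
#2 dst[0x00+2] := {0x9d,0x3b}
#3 dst[0x15+4] := {0x3b,0x05,0xb2,0xb3}
query mem[0x1d]=0x2c, mem[0x03]=0x71, mem[0x0b]=0x9d, mem[0x0d]=0x05, mem[0x1f]=0x2d

MEM[0x1d,0x03,0x0b,0x0d,0x1f] = 2c 71 9d 05 2d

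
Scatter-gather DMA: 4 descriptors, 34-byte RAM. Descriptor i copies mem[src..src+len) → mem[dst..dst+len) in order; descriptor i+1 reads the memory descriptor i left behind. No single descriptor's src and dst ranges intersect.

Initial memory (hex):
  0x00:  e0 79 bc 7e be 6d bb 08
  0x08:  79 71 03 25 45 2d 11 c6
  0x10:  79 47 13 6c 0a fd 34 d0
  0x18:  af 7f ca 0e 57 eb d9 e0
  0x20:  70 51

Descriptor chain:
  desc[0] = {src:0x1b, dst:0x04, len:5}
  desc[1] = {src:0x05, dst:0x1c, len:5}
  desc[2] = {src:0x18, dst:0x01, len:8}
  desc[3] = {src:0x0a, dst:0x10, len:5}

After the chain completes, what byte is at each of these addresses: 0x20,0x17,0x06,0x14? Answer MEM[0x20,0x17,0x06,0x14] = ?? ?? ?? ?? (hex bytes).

#0 dst[0x04+5] := {0x0e,0x57,0xeb,0xd9,0xe0}
#1 dst[0x1c+5] := {0x57,0xeb,0xd9,0xe0,0x71}
#2 dst[0x01+8] := {0xaf,0x7f,0xca,0x0e,0x57,0xeb,0xd9,0xe0}
#3 dst[0x10+5] := {0x03,0x25,0x45,0x2d,0x11}
query mem[0x20]=0x71, mem[0x17]=0xd0, mem[0x06]=0xeb, mem[0x14]=0x11

MEM[0x20,0x17,0x06,0x14] = 71 d0 eb 11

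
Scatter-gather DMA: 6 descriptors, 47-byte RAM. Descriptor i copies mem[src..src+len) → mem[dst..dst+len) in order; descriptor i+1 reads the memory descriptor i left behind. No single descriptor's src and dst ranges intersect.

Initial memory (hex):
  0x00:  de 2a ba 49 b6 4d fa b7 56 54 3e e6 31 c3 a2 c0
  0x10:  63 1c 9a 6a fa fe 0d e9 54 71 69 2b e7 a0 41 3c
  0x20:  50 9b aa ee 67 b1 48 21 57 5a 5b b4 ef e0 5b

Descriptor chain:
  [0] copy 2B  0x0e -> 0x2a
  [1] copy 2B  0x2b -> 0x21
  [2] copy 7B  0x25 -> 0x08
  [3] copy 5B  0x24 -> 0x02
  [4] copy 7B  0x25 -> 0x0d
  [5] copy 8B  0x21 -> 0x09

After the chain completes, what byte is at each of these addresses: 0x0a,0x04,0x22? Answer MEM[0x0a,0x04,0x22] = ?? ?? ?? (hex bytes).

[0] 0x0e->0x2a len=2 : a2 c0
[1] 0x2b->0x21 len=2 : c0 ef
[2] 0x25->0x08 len=7 : b1 48 21 57 5a a2 c0
[3] 0x24->0x02 len=5 : 67 b1 48 21 57
[4] 0x25->0x0d len=7 : b1 48 21 57 5a a2 c0
[5] 0x21->0x09 len=8 : c0 ef ee 67 b1 48 21 57
query mem[0x0a]=0xef, mem[0x04]=0x48, mem[0x22]=0xef

MEM[0x0a,0x04,0x22] = ef 48 ef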